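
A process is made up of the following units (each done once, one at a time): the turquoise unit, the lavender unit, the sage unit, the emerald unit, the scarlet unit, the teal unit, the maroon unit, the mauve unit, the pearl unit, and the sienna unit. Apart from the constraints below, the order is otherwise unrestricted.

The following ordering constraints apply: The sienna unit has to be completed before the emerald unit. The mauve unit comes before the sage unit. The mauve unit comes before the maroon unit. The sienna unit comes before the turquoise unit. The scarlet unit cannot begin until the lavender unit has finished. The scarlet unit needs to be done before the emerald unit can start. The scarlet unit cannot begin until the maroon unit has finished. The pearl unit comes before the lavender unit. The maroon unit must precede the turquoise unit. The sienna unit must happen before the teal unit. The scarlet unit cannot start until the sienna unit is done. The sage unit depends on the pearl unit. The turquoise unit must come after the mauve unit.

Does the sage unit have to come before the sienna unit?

No chain of constraints connects the sage unit to the sienna unit in either direction.
A valid ordering placing the sienna unit before the sage unit exists, so the answer is no.

No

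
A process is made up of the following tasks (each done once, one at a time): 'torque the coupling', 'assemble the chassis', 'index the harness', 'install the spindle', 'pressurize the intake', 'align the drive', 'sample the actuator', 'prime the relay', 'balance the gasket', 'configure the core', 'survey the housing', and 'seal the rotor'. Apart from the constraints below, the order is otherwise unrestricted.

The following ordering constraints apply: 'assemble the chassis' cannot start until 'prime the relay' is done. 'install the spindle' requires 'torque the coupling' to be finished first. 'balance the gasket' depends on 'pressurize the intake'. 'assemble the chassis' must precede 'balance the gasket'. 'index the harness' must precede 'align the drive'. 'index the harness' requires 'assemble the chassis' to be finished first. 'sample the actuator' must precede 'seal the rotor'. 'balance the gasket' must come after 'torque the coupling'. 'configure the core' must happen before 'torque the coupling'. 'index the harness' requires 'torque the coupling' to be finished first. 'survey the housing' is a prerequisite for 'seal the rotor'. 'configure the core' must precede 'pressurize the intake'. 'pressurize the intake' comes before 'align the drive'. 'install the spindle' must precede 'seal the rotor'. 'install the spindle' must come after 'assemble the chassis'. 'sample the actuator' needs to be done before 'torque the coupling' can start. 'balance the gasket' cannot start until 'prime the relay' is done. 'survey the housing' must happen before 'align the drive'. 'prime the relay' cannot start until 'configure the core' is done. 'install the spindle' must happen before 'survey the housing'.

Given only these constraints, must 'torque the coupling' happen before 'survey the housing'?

Following the dependencies: 'torque the coupling' → 'install the spindle' → 'survey the housing'.
Hence 'torque the coupling' necessarily comes before 'survey the housing'.

Yes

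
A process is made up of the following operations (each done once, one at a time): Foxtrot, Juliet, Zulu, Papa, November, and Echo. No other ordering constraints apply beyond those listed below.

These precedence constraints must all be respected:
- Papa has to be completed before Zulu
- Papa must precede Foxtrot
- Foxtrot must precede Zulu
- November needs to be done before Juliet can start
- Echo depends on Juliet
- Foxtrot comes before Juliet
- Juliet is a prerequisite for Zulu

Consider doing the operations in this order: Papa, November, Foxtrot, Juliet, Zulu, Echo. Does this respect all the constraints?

Every stated constraint is respected: Papa sits at position 1, ahead of Zulu at position 5, and each of the other listed pairs likewise has the predecessor earlier in the sequence.

Yes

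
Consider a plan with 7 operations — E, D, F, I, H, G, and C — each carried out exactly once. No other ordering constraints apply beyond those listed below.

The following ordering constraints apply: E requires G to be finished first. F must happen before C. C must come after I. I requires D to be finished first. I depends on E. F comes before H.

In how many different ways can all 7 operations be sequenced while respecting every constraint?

3 operations have no prerequisites (D, F, G), so any of them could come first.
Systematically extending each partial ordering one operation at a time and counting, there are 60 complete orderings.

60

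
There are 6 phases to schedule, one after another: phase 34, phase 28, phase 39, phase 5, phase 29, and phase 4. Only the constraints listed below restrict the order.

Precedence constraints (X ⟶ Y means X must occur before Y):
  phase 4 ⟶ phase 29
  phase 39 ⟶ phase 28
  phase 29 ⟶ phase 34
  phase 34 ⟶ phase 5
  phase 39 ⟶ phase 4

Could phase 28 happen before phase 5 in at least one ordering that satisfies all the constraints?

Nothing in the constraints forces phase 5 before phase 28 — there is no chain from phase 5 to phase 28.
So a valid ordering placing phase 28 earlier than phase 5 exists.

Yes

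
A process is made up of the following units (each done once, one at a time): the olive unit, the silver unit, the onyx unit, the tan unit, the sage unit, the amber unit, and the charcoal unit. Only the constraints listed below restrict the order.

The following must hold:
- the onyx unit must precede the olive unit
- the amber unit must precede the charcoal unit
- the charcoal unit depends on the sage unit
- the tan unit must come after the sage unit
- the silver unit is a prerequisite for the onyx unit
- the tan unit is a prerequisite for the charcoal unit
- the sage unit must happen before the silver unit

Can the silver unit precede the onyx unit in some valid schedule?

Yes

The constraints force the silver unit before the onyx unit, so yes — every valid ordering has the silver unit earlier.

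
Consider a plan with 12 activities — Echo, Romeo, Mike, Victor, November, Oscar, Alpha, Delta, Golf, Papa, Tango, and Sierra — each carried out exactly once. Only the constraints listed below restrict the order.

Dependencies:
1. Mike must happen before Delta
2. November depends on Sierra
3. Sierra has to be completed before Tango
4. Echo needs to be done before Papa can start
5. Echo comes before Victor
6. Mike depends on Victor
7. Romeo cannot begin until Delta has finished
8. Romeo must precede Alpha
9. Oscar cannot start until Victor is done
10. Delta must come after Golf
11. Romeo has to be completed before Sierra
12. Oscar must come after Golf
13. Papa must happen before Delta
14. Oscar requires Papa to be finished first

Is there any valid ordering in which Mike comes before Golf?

Yes

The constraints leave Mike and Golf unordered relative to each other; nothing requires Golf earlier.
That means at least one valid schedule has Mike before Golf.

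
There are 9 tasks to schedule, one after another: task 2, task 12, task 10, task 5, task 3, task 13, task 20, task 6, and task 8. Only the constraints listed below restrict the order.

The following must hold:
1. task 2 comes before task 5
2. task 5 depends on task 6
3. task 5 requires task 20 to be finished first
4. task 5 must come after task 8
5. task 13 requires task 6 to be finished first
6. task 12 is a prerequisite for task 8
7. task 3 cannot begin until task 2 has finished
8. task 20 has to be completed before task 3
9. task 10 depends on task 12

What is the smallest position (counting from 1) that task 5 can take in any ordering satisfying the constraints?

6

Working backwards through the constraints from task 5, its full set of required predecessors is task 2, task 12, task 20, task 6, task 8 — 5 of them.
With 5 mandatory predecessors, the earliest task 5 can sit is position 5+1 = 6, and placing just those 5 first achieves it.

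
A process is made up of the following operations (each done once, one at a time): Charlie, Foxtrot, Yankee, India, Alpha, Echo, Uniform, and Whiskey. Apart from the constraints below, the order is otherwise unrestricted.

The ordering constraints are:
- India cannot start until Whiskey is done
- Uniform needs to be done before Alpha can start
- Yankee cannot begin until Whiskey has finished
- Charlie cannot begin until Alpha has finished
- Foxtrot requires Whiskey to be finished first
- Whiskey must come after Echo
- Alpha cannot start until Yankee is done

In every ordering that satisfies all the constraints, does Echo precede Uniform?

Nothing in the constraints links Echo and Uniform; they are unordered relative to each other.
A valid ordering placing Uniform before Echo exists, so the answer is no.

No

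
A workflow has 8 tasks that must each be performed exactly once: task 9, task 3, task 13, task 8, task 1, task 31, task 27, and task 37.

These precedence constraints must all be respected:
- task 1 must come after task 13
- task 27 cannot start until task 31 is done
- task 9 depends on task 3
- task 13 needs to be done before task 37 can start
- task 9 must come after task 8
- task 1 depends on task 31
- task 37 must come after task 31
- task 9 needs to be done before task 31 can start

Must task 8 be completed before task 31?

Yes

Following the dependencies: task 8 → task 9 → task 31.
Hence task 8 necessarily comes before task 31.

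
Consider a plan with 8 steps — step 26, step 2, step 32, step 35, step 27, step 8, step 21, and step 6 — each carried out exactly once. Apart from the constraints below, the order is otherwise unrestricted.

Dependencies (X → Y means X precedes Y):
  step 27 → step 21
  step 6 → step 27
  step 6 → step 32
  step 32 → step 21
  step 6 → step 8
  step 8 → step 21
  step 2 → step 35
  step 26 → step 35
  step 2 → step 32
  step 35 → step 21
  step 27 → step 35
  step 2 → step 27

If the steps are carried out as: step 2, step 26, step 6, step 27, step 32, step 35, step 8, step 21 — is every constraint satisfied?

Checking each listed constraint against this order: for instance, step 2 is in position 1 and step 35 in position 6, so that constraint holds — and the remaining constraints check out the same way.

Yes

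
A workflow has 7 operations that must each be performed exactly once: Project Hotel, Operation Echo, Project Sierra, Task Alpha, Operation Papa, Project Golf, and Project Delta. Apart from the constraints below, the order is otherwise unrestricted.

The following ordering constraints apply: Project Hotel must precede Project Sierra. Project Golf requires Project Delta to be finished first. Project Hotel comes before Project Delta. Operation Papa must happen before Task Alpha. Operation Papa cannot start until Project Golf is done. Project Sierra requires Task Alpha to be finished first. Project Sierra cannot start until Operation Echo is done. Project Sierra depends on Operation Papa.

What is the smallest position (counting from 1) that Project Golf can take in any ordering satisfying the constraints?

3

Working backwards through the constraints from Project Golf, its full set of required predecessors is Project Hotel, Project Delta — 2 of them.
With 2 mandatory predecessors, the earliest Project Golf can sit is position 2+1 = 3, and placing just those 2 first achieves it.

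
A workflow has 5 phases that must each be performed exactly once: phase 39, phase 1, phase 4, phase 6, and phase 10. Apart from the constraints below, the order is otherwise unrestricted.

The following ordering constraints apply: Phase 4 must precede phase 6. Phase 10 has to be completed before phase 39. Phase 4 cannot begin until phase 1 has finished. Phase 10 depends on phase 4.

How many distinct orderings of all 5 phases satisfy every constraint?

Phase 1 is the only phase with nothing required before it, so every ordering starts there.
Enumerating by repeatedly choosing an available phase (one whose prerequisites are all placed) gives 3 distinct complete orderings.

3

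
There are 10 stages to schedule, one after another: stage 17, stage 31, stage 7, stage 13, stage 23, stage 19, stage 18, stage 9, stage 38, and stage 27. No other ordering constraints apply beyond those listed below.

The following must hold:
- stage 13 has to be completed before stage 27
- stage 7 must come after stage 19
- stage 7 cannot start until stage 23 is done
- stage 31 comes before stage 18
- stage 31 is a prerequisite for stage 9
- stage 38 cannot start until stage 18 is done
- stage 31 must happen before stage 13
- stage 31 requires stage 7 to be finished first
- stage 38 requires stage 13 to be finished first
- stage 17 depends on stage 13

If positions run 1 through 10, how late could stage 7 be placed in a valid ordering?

The stages that are forced after stage 7, directly or by a chain of constraints, are stage 17, stage 31, stage 13, stage 18, stage 9, stage 38, stage 27. That's 7 stages.
With 7 mandatory successors out of 10 stages total, the latest slot for stage 7 is 10−7 = 3, and it's reachable by doing all non-successors before stage 7.

3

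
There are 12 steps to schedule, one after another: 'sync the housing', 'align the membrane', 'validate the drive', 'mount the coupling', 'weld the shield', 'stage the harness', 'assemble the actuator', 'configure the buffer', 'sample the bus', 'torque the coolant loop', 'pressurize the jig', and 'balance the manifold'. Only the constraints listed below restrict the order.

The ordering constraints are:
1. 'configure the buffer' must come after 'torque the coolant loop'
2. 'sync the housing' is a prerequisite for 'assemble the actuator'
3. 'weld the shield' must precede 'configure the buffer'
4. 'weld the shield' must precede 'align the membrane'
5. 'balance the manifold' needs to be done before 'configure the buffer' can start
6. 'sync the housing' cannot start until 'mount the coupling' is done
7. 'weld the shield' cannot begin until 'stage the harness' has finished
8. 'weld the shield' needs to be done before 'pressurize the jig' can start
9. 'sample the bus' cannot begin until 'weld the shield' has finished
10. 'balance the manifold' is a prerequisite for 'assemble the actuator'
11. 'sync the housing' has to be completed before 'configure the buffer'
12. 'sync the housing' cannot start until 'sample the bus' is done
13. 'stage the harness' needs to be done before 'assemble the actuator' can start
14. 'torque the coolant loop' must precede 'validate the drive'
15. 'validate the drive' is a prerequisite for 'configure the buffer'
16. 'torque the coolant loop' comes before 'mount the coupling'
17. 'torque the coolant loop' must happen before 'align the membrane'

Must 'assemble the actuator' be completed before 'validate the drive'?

No chain of constraints connects 'assemble the actuator' to 'validate the drive' in either direction.
So 'assemble the actuator' can come before 'validate the drive' or after — it is not forced.

No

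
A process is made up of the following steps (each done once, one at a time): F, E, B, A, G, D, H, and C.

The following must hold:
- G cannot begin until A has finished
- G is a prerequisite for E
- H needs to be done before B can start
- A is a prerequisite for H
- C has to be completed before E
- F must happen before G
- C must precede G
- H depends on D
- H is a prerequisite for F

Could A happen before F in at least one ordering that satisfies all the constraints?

Yes

The constraints force A before F, so yes — every valid ordering has A earlier.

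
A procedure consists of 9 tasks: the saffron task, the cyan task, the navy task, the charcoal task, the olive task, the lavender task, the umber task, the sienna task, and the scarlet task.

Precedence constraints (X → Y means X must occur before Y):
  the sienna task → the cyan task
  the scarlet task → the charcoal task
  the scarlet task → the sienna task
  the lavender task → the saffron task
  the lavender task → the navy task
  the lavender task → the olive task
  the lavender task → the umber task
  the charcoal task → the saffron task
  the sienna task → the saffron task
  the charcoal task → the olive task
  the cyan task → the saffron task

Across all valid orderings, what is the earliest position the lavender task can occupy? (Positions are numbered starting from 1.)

No constraint forces any other task before the lavender task, so it can be placed first.

1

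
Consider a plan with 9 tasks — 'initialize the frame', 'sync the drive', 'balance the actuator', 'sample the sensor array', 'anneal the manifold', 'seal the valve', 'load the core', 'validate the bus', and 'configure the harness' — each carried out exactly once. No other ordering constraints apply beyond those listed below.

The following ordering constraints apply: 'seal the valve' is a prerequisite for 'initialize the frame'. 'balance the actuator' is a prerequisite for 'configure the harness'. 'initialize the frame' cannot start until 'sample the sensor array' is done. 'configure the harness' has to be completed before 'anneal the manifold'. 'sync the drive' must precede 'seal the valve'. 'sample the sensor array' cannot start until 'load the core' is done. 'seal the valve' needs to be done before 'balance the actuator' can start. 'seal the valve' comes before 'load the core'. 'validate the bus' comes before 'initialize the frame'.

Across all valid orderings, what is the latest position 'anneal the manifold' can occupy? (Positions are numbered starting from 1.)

9

'anneal the manifold' has no required successors, so nothing stops it from going last (position 9).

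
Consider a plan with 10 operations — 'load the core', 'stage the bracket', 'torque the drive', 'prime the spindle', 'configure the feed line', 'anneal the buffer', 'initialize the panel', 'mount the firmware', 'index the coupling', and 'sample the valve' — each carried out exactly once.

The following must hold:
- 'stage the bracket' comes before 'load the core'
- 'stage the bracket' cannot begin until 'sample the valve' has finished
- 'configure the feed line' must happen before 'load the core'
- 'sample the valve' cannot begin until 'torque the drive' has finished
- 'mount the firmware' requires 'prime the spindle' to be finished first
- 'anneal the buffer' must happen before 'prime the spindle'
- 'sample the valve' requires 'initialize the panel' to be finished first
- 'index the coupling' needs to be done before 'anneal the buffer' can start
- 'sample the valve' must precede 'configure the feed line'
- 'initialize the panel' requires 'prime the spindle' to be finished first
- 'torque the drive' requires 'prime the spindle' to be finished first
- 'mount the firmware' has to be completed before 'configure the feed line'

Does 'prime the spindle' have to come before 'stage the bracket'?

Tracing the constraints gives a chain: 'prime the spindle' → 'torque the drive' → 'sample the valve' → 'stage the bracket'.
Hence 'prime the spindle' necessarily comes before 'stage the bracket'.

Yes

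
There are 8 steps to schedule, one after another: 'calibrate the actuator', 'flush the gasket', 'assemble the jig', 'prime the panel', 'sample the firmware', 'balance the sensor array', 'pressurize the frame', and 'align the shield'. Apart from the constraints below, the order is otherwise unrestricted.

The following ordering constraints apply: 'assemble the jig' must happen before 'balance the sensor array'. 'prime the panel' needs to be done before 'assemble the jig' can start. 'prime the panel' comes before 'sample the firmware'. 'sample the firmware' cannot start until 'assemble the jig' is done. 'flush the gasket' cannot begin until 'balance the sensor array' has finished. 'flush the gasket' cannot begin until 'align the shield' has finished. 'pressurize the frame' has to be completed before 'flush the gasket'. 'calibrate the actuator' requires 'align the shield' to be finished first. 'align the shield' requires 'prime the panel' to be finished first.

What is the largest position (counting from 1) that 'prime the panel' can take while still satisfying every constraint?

Following every chain forward from 'prime the panel', the steps that must come later are 'calibrate the actuator', 'flush the gasket', 'assemble the jig', 'sample the firmware', 'balance the sensor array', 'align the shield' — 6 of them.
With 6 mandatory successors out of 8 steps total, the latest slot for 'prime the panel' is 8−6 = 2, and it's reachable by doing all non-successors before 'prime the panel'.

2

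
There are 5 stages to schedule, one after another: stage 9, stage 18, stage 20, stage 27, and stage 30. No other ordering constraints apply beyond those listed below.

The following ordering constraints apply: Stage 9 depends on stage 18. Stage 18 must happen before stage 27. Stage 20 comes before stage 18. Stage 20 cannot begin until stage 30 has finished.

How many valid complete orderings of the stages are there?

2

Only stage 30 has no prerequisites, so it must go first.
Systematically extending each partial ordering one stage at a time and counting, there are 2 complete orderings.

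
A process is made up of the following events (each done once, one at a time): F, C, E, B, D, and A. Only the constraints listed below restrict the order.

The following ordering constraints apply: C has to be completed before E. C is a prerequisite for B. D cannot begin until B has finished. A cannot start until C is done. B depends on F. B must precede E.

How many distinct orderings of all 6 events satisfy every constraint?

18

2 events have no prerequisites (F, C), so any of them could come first.
Systematically extending each partial ordering one event at a time and counting, there are 18 complete orderings.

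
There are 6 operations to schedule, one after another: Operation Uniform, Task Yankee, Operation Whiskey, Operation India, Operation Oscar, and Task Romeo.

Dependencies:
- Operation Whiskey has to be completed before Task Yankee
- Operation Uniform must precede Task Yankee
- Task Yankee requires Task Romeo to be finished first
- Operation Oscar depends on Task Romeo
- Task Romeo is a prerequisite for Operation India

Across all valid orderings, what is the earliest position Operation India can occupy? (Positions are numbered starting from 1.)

2

The only operation forced before Operation India (directly or transitively) is Task Romeo.
So at minimum 1 operation comes before Operation India, putting Operation India no earlier than position 2. That position is achievable by scheduling exactly that predecessor first.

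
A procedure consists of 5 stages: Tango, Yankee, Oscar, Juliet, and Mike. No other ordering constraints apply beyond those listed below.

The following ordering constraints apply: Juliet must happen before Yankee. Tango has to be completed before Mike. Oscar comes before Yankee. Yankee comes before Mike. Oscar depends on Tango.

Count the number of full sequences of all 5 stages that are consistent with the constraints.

3

The stages with no prerequisites are Tango, Juliet; any of them can be placed first.
Systematically extending each partial ordering one stage at a time and counting, there are 3 complete orderings.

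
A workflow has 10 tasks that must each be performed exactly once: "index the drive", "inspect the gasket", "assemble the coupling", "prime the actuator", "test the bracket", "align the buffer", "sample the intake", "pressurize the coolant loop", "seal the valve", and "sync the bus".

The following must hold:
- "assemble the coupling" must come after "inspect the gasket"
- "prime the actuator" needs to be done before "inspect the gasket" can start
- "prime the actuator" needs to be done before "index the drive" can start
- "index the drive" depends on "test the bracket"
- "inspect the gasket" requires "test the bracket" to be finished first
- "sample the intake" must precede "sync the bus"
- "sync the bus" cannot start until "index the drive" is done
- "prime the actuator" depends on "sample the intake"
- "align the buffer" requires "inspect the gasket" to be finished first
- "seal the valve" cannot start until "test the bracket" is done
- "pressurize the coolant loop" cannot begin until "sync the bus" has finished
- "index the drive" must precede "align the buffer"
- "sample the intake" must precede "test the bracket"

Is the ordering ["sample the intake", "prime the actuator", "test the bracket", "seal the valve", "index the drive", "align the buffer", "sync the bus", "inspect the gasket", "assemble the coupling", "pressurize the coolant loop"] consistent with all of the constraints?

No

In the proposed order, "align the buffer" appears before "inspect the gasket".
But one of the constraints requires "inspect the gasket" before "align the buffer", so this ordering violates it.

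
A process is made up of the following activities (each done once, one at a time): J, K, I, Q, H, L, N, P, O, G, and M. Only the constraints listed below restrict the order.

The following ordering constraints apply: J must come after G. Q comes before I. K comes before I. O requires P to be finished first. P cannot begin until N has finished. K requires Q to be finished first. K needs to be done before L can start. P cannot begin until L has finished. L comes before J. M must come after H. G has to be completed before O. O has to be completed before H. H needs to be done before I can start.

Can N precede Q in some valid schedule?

Yes

Nothing in the constraints forces Q before N — there is no chain from Q to N.
That means at least one valid schedule has N before Q.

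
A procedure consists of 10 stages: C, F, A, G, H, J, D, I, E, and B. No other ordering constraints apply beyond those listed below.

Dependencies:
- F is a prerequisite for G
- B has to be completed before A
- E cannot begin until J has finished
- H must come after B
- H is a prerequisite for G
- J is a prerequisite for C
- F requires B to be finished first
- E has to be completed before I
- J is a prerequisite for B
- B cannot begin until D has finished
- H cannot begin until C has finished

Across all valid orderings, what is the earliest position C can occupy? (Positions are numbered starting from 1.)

2

Working backwards through the constraints from C, its only required predecessor is J.
With 1 mandatory predecessor, the earliest C can sit is position 1+1 = 2, and placing just that one first achieves it.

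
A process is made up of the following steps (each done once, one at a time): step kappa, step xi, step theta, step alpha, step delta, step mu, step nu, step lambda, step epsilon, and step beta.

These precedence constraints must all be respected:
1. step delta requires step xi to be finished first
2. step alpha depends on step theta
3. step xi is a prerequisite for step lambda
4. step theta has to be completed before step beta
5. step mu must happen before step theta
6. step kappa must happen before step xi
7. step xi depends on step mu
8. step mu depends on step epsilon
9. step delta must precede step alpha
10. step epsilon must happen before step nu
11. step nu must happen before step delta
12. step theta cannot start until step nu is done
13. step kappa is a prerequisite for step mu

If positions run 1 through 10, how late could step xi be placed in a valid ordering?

7

The steps that are forced after step xi, directly or by a chain of constraints, are step alpha, step delta, step lambda. That's 3 steps.
So at least 3 steps follow step xi, putting step xi no later than position 7. That position is achievable by scheduling everything else first.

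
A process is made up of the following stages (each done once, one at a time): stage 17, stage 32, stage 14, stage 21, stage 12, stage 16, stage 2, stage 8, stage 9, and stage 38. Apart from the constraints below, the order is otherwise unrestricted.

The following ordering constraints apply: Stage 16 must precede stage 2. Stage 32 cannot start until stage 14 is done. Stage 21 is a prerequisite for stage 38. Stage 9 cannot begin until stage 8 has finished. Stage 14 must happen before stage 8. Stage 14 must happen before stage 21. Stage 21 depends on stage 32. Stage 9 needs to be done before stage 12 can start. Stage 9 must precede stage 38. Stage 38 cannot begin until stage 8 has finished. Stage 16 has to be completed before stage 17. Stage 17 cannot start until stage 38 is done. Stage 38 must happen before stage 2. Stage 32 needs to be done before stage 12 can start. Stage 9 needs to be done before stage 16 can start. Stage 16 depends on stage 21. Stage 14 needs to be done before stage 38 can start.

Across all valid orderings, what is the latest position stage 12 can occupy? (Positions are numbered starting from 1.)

10

No constraint forces any stage after stage 12, so it can be placed last, in position 10.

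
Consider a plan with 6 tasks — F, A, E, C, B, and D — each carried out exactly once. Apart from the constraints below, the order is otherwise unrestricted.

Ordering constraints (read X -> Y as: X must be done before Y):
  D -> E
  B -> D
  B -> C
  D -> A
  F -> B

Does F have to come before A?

Yes

There is a constraint chain F → B → D → A.
Hence F necessarily comes before A.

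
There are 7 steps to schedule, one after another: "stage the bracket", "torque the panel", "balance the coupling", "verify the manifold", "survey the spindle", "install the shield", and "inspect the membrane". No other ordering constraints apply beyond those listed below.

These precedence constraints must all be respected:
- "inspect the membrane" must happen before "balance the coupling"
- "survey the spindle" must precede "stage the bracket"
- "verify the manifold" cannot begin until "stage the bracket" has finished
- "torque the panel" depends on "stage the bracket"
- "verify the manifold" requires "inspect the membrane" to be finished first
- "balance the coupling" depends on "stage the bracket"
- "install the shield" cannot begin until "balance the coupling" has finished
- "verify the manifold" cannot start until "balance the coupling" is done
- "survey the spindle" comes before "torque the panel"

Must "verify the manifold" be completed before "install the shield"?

No

"verify the manifold" and "install the shield" are not related by any chain of constraints.
A valid ordering placing "install the shield" before "verify the manifold" exists, so the answer is no.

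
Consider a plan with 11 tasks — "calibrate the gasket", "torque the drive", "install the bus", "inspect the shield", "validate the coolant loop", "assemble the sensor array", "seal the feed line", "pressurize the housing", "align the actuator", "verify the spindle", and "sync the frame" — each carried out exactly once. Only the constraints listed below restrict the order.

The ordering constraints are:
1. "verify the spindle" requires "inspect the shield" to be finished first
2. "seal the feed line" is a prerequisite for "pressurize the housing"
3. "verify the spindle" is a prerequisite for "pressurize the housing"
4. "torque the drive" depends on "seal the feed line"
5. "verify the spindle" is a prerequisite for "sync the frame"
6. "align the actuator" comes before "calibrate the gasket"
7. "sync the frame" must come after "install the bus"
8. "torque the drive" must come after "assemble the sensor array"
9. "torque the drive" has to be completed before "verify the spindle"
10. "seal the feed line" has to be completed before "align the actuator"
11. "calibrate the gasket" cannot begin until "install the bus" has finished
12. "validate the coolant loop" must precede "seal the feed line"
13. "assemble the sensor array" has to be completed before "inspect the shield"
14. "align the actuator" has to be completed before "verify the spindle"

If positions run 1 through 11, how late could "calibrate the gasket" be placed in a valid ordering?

11

Nothing depends on "calibrate the gasket", so it can be the final task, position 11.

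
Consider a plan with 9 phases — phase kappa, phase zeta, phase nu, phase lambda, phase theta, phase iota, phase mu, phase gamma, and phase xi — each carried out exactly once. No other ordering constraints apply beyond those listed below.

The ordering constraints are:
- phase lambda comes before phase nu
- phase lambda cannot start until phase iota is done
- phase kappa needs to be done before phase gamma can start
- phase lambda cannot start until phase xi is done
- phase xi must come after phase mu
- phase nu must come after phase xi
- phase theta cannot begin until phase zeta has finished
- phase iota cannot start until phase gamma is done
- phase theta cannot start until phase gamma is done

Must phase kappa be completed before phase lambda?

Chaining the stated constraints: phase kappa → phase gamma → phase iota → phase lambda.
That forces phase kappa before phase lambda in every valid schedule.

Yes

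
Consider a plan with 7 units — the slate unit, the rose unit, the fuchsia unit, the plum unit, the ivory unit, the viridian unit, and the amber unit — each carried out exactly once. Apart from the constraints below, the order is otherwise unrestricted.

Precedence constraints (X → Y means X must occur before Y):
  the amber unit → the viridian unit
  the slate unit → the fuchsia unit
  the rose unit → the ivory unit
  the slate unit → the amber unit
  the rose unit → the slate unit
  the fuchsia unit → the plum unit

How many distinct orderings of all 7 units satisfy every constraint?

The rose unit is the only unit with nothing required before it, so every ordering starts there.
Counting all ways to extend the partial order to a total order gives 36.

36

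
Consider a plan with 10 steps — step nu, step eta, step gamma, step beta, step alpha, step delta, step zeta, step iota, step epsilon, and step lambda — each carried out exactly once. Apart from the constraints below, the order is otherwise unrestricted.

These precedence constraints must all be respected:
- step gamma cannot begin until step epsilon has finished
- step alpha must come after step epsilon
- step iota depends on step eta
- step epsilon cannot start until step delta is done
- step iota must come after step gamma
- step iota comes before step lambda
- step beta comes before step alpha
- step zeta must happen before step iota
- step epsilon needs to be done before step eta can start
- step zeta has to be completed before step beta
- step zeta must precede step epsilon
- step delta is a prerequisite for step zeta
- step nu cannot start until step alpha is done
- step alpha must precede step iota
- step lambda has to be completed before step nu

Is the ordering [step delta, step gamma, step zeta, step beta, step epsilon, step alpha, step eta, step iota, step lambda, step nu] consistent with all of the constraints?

In the proposed order, step gamma appears before step epsilon.
That contradicts the constraint that step epsilon must precede step gamma.

No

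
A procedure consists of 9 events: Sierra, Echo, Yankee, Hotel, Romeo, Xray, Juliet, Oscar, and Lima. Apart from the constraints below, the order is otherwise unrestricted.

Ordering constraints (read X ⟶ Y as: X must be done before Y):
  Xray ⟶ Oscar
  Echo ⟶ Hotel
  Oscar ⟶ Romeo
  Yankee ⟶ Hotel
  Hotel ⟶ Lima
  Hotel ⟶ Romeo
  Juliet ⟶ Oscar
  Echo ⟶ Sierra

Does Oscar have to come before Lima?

No chain of constraints connects Oscar to Lima in either direction.
So Oscar can come before Lima or after — it is not forced.

No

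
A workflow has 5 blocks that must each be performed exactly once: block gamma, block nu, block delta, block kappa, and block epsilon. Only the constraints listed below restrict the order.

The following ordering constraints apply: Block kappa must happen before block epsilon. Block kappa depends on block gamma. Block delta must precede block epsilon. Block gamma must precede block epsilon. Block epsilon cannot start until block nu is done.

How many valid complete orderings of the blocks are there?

3 blocks have no prerequisites (block gamma, block nu, block delta), so any of them could come first.
Counting all ways to extend the partial order to a total order gives 12.

12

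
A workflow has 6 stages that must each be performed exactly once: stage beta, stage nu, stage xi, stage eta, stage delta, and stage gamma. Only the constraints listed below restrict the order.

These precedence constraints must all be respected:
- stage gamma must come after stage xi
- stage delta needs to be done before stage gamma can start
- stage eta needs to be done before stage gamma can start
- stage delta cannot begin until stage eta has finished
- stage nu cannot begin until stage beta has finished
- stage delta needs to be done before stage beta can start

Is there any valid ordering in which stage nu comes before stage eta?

Following stage eta → stage delta → stage beta → stage nu, stage eta must precede stage nu in every valid ordering.
Hence stage nu can never be scheduled before stage eta.

No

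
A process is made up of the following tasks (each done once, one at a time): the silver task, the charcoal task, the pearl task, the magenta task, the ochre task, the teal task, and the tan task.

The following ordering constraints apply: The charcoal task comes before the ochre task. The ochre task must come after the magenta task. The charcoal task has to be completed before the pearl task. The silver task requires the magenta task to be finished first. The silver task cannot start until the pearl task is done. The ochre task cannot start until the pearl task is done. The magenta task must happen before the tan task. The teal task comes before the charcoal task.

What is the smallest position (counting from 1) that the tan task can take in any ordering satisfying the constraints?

Working backwards through the constraints from the tan task, its only required predecessor is the magenta task.
So at minimum 1 task comes before the tan task, putting the tan task no earlier than position 2. That position is achievable by scheduling exactly that predecessor first.

2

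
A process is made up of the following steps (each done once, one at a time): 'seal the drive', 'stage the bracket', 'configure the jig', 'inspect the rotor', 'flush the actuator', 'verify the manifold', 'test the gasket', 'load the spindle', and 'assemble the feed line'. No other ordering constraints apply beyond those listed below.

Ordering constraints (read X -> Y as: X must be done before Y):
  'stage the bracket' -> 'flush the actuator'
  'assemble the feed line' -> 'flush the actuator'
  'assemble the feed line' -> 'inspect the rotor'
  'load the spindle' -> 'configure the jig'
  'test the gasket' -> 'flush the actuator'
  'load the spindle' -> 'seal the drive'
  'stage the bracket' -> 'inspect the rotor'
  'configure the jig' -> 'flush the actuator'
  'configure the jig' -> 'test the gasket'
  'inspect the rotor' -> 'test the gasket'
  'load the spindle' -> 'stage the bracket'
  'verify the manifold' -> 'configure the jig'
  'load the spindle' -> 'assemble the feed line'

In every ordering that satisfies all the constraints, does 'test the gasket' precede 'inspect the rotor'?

In fact the dependencies run the other way: 'inspect the rotor' → 'test the gasket'.
So 'test the gasket' never precedes 'inspect the rotor'.

No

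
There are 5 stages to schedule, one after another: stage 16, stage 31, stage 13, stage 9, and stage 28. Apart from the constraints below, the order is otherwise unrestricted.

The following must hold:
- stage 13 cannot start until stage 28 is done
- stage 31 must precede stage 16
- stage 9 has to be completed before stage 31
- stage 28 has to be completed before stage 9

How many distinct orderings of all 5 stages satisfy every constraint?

4

Only stage 28 has no prerequisites, so it must go first.
Systematically extending each partial ordering one stage at a time and counting, there are 4 complete orderings.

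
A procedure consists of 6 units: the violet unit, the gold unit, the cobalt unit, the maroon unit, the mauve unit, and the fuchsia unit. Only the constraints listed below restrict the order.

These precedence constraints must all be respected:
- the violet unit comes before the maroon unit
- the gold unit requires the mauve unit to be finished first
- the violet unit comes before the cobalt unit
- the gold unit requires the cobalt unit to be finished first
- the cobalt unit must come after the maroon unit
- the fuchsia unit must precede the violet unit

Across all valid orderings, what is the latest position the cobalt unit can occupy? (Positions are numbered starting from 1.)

Following the constraints forward from the cobalt unit, its only required successor is the gold unit.
With 1 mandatory successor out of 6 units total, the latest slot for the cobalt unit is 6−1 = 5, and it's reachable by doing all non-successors before the cobalt unit.

5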